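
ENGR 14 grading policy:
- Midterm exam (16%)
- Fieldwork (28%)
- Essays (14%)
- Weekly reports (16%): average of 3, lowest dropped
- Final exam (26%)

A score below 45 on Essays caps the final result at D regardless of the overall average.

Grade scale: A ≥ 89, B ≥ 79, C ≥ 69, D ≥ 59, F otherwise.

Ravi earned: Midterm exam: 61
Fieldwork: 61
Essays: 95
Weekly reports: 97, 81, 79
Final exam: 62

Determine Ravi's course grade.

C

Weekly reports: drop 79 → average of remaining 2 = 178/2 = 89
Essays score 95 ≥ 45: minimum met.
Weighted total:
  Midterm exam 61 × 0.16 = 9.76
  Fieldwork 61 × 0.28 = 17.08
  Essays 95 × 0.14 = 13.3
  Weekly reports 89 × 0.16 = 14.24
  Final exam 62 × 0.26 = 16.12
Sum = 70.5
70.5 is ≥ 69 and < 79 → C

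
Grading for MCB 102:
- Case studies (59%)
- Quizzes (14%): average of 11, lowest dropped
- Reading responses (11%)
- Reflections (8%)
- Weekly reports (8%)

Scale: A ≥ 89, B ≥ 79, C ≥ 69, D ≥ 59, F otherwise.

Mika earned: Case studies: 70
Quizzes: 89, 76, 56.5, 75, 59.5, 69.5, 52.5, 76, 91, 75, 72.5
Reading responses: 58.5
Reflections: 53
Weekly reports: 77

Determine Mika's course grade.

Quizzes: drop 52.5 → average of remaining 10 = 740/10 = 74
Weighted total:
  Case studies 70 × 0.59 = 41.3
  Quizzes 74 × 0.14 = 10.36
  Reading responses 58.5 × 0.11 = 6.435
  Reflections 53 × 0.08 = 4.24
  Weekly reports 77 × 0.08 = 6.16
Sum = 68.495
68.495 is ≥ 59 and < 69 → D

D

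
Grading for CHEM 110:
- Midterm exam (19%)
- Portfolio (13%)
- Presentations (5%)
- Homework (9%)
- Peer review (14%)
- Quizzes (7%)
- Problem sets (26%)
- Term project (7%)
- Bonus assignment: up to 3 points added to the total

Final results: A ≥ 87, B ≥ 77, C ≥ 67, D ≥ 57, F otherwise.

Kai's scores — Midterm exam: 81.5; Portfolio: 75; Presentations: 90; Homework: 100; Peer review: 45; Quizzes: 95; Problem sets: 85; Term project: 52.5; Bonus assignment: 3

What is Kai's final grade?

B

Weighted total:
  Midterm exam 81.5 × 0.19 = 15.485
  Portfolio 75 × 0.13 = 9.75
  Presentations 90 × 0.05 = 4.5
  Homework 100 × 0.09 = 9
  Peer review 45 × 0.14 = 6.3
  Quizzes 95 × 0.07 = 6.65
  Problem sets 85 × 0.26 = 22.1
  Term project 52.5 × 0.07 = 3.675
Sum = 77.46
Bonus assignment: 77.46 + 3 = 80.46
80.46 is ≥ 77 and < 87 → B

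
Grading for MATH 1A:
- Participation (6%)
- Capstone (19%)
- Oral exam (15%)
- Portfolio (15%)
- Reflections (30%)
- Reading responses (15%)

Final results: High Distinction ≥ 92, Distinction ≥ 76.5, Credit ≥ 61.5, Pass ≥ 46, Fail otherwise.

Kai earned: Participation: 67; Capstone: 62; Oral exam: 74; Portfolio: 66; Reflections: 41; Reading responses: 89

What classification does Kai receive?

Credit

Weighted total:
  Participation 67 × 0.06 = 4.02
  Capstone 62 × 0.19 = 11.78
  Oral exam 74 × 0.15 = 11.1
  Portfolio 66 × 0.15 = 9.9
  Reflections 41 × 0.3 = 12.3
  Reading responses 89 × 0.15 = 13.35
Sum = 62.45
62.45 is ≥ 61.5 and < 76.5 → Credit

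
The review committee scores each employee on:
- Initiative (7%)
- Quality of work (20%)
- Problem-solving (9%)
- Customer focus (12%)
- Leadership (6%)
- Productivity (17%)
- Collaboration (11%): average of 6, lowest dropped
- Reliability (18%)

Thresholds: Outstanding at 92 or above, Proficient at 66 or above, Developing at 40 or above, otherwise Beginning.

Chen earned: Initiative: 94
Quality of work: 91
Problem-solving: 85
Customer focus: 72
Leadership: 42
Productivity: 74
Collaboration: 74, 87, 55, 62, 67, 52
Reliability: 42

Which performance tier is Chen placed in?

Proficient

Collaboration: drop 52 → average of remaining 5 = 345/5 = 69
Weighted total:
  Initiative 94 × 0.07 = 6.58
  Quality of work 91 × 0.2 = 18.2
  Problem-solving 85 × 0.09 = 7.65
  Customer focus 72 × 0.12 = 8.64
  Leadership 42 × 0.06 = 2.52
  Productivity 74 × 0.17 = 12.58
  Collaboration 69 × 0.11 = 7.59
  Reliability 42 × 0.18 = 7.56
Sum = 71.32
71.32 is ≥ 66 and < 92 → Proficient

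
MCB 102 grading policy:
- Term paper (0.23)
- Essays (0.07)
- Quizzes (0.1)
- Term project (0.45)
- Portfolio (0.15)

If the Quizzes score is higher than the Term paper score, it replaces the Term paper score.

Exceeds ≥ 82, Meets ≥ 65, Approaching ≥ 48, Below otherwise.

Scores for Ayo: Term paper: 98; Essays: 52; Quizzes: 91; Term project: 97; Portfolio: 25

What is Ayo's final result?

Quizzes (91) ≤ Term paper (98), so Term paper stays at 98.
Weighted total:
  Term paper 98 × 0.23 = 22.54
  Essays 52 × 0.07 = 3.64
  Quizzes 91 × 0.1 = 9.1
  Term project 97 × 0.45 = 43.65
  Portfolio 25 × 0.15 = 3.75
Sum = 82.68
82.68 ≥ 82 → Exceeds

Exceeds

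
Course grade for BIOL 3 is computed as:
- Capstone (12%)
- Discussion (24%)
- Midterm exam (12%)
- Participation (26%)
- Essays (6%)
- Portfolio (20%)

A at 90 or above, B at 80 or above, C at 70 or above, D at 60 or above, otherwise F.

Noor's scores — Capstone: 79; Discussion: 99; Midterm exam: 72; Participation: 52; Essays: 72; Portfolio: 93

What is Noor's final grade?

C

Weighted total:
  Capstone 79 × 0.12 = 9.48
  Discussion 99 × 0.24 = 23.76
  Midterm exam 72 × 0.12 = 8.64
  Participation 52 × 0.26 = 13.52
  Essays 72 × 0.06 = 4.32
  Portfolio 93 × 0.2 = 18.6
Sum = 78.32
78.32 is ≥ 70 and < 80 → C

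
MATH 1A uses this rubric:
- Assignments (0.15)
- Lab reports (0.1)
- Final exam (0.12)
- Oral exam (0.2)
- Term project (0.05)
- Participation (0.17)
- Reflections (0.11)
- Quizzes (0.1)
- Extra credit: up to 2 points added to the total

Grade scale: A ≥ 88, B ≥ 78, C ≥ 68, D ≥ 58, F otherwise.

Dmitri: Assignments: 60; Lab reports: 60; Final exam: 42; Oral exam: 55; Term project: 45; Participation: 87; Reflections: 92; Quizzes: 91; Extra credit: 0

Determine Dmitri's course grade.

D

Weighted total:
  Assignments 60 × 0.15 = 9
  Lab reports 60 × 0.1 = 6
  Final exam 42 × 0.12 = 5.04
  Oral exam 55 × 0.2 = 11
  Term project 45 × 0.05 = 2.25
  Participation 87 × 0.17 = 14.79
  Reflections 92 × 0.11 = 10.12
  Quizzes 91 × 0.1 = 9.1
Sum = 67.3
Extra credit: 67.3 + 0 = 67.3
67.3 is ≥ 58 and < 68 → D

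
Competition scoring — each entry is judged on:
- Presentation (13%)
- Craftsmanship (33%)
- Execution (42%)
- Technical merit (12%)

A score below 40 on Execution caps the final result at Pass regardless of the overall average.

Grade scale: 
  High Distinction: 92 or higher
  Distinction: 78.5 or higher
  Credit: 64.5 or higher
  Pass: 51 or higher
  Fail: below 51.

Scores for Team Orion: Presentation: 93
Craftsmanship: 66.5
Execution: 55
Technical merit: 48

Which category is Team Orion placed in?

Pass

Execution score 55 ≥ 40: minimum met.
Weighted total:
  Presentation 93 × 0.13 = 12.09
  Craftsmanship 66.5 × 0.33 = 21.945
  Execution 55 × 0.42 = 23.1
  Technical merit 48 × 0.12 = 5.76
Sum = 62.895
62.895 is ≥ 51 and < 64.5 → Pass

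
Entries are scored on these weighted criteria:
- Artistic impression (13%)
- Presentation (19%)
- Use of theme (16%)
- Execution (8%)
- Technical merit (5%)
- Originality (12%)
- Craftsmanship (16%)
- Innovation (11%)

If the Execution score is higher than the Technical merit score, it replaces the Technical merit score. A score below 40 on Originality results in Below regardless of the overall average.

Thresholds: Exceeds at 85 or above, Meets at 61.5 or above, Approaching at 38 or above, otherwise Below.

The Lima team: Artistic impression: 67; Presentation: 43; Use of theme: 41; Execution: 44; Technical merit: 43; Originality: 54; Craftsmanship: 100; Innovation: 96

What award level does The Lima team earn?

Meets

Execution (44) > Technical merit (43), so Technical merit counts as 44.
Originality score 54 ≥ 40: minimum met.
Weighted total:
  Artistic impression 67 × 0.13 = 8.71
  Presentation 43 × 0.19 = 8.17
  Use of theme 41 × 0.16 = 6.56
  Execution 44 × 0.08 = 3.52
  Technical merit 44 × 0.05 = 2.2
  Originality 54 × 0.12 = 6.48
  Craftsmanship 100 × 0.16 = 16
  Innovation 96 × 0.11 = 10.56
Sum = 62.2
62.2 is ≥ 61.5 and < 85 → Meets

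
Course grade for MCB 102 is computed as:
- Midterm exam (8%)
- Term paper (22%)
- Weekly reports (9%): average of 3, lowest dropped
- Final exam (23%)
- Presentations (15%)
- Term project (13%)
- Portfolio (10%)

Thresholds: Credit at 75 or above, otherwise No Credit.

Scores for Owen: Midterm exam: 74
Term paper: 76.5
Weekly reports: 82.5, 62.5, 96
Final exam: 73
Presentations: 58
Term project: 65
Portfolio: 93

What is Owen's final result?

Weekly reports: drop 62.5 → average of remaining 2 = 178.5/2 = 89.25
Weighted total:
  Midterm exam 74 × 0.08 = 5.92
  Term paper 76.5 × 0.22 = 16.83
  Weekly reports 89.25 × 0.09 = 8.0325
  Final exam 73 × 0.23 = 16.79
  Presentations 58 × 0.15 = 8.7
  Term project 65 × 0.13 = 8.45
  Portfolio 93 × 0.1 = 9.3
Sum = 74.0225
74.0225 < 75 → No Credit

No Credit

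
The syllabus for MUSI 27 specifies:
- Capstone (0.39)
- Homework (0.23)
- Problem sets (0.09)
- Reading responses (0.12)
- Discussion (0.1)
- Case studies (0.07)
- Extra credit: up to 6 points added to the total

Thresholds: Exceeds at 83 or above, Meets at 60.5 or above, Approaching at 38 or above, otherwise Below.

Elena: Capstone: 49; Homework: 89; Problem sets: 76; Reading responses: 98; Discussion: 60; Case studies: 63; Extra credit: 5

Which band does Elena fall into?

Meets

Weighted total:
  Capstone 49 × 0.39 = 19.11
  Homework 89 × 0.23 = 20.47
  Problem sets 76 × 0.09 = 6.84
  Reading responses 98 × 0.12 = 11.76
  Discussion 60 × 0.1 = 6
  Case studies 63 × 0.07 = 4.41
Sum = 68.59
Extra credit: 68.59 + 5 = 73.59
73.59 is ≥ 60.5 and < 83 → Meets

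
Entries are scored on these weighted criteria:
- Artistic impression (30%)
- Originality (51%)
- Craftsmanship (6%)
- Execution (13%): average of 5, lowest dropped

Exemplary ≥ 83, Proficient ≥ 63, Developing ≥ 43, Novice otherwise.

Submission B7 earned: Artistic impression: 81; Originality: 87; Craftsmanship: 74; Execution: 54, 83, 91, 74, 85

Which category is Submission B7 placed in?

Exemplary

Execution: drop 54 → average of remaining 4 = 333/4 = 83.25
Weighted total:
  Artistic impression 81 × 0.3 = 24.3
  Originality 87 × 0.51 = 44.37
  Craftsmanship 74 × 0.06 = 4.44
  Execution 83.25 × 0.13 = 10.8225
Sum = 83.9325
83.9325 ≥ 83 → Exemplary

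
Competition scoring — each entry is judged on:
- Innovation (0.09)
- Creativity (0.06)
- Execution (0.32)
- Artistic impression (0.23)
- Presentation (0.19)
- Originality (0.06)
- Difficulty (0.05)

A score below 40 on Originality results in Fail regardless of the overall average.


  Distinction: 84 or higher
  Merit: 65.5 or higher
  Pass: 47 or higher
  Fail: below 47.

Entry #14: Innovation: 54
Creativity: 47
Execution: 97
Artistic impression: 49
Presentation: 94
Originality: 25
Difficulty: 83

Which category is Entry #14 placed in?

Originality score 25 < 40: minimum not met.
Weighted total:
  Innovation 54 × 0.09 = 4.86
  Creativity 47 × 0.06 = 2.82
  Execution 97 × 0.32 = 31.04
  Artistic impression 49 × 0.23 = 11.27
  Presentation 94 × 0.19 = 17.86
  Originality 25 × 0.06 = 1.5
  Difficulty 83 × 0.05 = 4.15
Sum = 73.5
Because the Originality minimum was not met, the result is Fail.

Fail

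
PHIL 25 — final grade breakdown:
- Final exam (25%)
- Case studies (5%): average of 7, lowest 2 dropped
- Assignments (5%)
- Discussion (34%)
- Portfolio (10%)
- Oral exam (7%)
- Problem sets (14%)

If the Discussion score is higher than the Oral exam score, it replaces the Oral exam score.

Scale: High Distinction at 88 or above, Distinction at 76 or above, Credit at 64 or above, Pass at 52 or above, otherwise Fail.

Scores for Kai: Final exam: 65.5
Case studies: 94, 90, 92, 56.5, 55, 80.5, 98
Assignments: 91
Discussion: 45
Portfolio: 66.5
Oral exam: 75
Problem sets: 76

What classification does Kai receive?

Pass

Case studies: drop 55, 56.5 → average of remaining 5 = 454.5/5 = 90.9
Discussion (45) ≤ Oral exam (75), so Oral exam stays at 75.
Weighted total:
  Final exam 65.5 × 0.25 = 16.375
  Case studies 90.9 × 0.05 = 4.545
  Assignments 91 × 0.05 = 4.55
  Discussion 45 × 0.34 = 15.3
  Portfolio 66.5 × 0.1 = 6.65
  Oral exam 75 × 0.07 = 5.25
  Problem sets 76 × 0.14 = 10.64
Sum = 63.31
63.31 is ≥ 52 and < 64 → Pass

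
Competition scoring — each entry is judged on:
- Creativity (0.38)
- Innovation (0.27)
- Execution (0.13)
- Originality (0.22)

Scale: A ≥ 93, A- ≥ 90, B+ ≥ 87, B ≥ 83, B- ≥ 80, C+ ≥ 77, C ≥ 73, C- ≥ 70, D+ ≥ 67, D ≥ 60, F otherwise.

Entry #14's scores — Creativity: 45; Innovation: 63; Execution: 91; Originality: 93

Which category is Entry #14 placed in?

Weighted total:
  Creativity 45 × 0.38 = 17.1
  Innovation 63 × 0.27 = 17.01
  Execution 91 × 0.13 = 11.83
  Originality 93 × 0.22 = 20.46
Sum = 66.4
66.4 is ≥ 60 and < 67 → D

D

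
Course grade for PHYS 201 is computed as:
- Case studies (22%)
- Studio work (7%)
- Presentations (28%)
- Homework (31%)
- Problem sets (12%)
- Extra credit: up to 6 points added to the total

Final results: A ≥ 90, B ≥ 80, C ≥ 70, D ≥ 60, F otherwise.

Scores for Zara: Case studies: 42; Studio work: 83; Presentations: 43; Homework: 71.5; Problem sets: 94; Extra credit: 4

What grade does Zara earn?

Weighted total:
  Case studies 42 × 0.22 = 9.24
  Studio work 83 × 0.07 = 5.81
  Presentations 43 × 0.28 = 12.04
  Homework 71.5 × 0.31 = 22.165
  Problem sets 94 × 0.12 = 11.28
Sum = 60.535
Extra credit: 60.535 + 4 = 64.535
64.535 is ≥ 60 and < 70 → D

D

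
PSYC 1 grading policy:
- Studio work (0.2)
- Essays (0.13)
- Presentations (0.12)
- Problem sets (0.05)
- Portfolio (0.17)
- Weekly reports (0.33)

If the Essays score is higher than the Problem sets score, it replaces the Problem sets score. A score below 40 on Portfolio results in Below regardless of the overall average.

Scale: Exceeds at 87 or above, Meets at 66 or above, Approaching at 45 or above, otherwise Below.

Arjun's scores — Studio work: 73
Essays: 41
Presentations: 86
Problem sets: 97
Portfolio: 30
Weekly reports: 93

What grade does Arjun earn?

Essays (41) ≤ Problem sets (97), so Problem sets stays at 97.
Portfolio score 30 < 40: minimum not met.
Weighted total:
  Studio work 73 × 0.2 = 14.6
  Essays 41 × 0.13 = 5.33
  Presentations 86 × 0.12 = 10.32
  Problem sets 97 × 0.05 = 4.85
  Portfolio 30 × 0.17 = 5.1
  Weekly reports 93 × 0.33 = 30.69
Sum = 70.89
Because the Portfolio minimum was not met, the result is Below.

Below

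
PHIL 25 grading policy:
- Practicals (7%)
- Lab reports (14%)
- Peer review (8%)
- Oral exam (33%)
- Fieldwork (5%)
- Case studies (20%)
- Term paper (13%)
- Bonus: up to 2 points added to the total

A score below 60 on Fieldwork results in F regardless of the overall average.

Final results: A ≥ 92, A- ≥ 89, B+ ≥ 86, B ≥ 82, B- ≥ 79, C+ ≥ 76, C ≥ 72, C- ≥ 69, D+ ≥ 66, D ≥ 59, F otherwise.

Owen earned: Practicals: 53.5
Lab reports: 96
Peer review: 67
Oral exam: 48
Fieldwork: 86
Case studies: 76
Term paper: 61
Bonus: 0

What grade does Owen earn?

Fieldwork score 86 ≥ 60: minimum met.
Weighted total:
  Practicals 53.5 × 0.07 = 3.745
  Lab reports 96 × 0.14 = 13.44
  Peer review 67 × 0.08 = 5.36
  Oral exam 48 × 0.33 = 15.84
  Fieldwork 86 × 0.05 = 4.3
  Case studies 76 × 0.2 = 15.2
  Term paper 61 × 0.13 = 7.93
Sum = 65.815
Bonus: 65.815 + 0 = 65.815
65.815 is ≥ 59 and < 66 → D

D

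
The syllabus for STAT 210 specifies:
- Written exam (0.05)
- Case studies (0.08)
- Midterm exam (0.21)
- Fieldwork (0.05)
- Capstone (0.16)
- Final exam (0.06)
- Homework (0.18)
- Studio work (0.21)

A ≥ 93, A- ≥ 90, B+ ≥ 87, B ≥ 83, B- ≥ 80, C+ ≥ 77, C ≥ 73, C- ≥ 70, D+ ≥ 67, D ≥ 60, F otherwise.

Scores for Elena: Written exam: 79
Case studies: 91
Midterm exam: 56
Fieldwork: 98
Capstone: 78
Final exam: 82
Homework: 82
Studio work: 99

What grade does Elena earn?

Weighted total:
  Written exam 79 × 0.05 = 3.95
  Case studies 91 × 0.08 = 7.28
  Midterm exam 56 × 0.21 = 11.76
  Fieldwork 98 × 0.05 = 4.9
  Capstone 78 × 0.16 = 12.48
  Final exam 82 × 0.06 = 4.92
  Homework 82 × 0.18 = 14.76
  Studio work 99 × 0.21 = 20.79
Sum = 80.84
80.84 is ≥ 80 and < 83 → B-

B-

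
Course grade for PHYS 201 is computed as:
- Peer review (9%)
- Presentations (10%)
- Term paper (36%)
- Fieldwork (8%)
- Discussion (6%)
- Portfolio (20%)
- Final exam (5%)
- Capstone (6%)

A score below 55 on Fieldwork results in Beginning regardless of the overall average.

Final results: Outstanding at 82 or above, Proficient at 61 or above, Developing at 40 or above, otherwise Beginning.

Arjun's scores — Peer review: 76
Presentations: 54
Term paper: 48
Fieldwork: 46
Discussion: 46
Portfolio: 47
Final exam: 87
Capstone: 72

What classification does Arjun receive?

Beginning

Fieldwork score 46 < 55: minimum not met.
Weighted total:
  Peer review 76 × 0.09 = 6.84
  Presentations 54 × 0.1 = 5.4
  Term paper 48 × 0.36 = 17.28
  Fieldwork 46 × 0.08 = 3.68
  Discussion 46 × 0.06 = 2.76
  Portfolio 47 × 0.2 = 9.4
  Final exam 87 × 0.05 = 4.35
  Capstone 72 × 0.06 = 4.32
Sum = 54.03
Because the Fieldwork minimum was not met, the result is Beginning.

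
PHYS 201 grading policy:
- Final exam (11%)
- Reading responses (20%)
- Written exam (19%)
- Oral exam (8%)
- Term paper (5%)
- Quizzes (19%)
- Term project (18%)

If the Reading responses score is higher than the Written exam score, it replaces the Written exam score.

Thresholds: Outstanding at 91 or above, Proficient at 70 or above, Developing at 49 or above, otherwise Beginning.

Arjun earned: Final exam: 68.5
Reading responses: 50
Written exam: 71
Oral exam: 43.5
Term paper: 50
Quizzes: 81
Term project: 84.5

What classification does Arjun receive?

Reading responses (50) ≤ Written exam (71), so Written exam stays at 71.
Weighted total:
  Final exam 68.5 × 0.11 = 7.535
  Reading responses 50 × 0.2 = 10
  Written exam 71 × 0.19 = 13.49
  Oral exam 43.5 × 0.08 = 3.48
  Term paper 50 × 0.05 = 2.5
  Quizzes 81 × 0.19 = 15.39
  Term project 84.5 × 0.18 = 15.21
Sum = 67.605
67.605 is ≥ 49 and < 70 → Developing

Developing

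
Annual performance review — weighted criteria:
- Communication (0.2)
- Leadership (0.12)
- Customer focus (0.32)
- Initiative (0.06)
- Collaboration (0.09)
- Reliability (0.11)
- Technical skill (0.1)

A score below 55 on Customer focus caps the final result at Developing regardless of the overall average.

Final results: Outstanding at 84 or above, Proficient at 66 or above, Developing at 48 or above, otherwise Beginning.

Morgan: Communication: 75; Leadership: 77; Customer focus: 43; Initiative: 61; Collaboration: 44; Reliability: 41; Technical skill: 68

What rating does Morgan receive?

Customer focus score 43 < 55: minimum not met.
Weighted total:
  Communication 75 × 0.2 = 15
  Leadership 77 × 0.12 = 9.24
  Customer focus 43 × 0.32 = 13.76
  Initiative 61 × 0.06 = 3.66
  Collaboration 44 × 0.09 = 3.96
  Reliability 41 × 0.11 = 4.51
  Technical skill 68 × 0.1 = 6.8
Sum = 56.93
56.93 would be Developing; cap at Developing applies → Developing.

Developing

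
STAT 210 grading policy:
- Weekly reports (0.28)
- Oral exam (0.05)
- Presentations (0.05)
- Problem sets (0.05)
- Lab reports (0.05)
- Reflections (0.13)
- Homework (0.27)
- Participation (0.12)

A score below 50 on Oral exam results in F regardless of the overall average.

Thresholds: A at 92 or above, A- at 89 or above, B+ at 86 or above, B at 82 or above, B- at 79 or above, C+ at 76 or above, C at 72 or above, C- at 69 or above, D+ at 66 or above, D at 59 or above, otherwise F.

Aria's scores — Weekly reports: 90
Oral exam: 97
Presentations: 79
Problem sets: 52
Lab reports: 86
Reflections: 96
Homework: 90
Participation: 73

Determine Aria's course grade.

B+

Oral exam score 97 ≥ 50: minimum met.
Weighted total:
  Weekly reports 90 × 0.28 = 25.2
  Oral exam 97 × 0.05 = 4.85
  Presentations 79 × 0.05 = 3.95
  Problem sets 52 × 0.05 = 2.6
  Lab reports 86 × 0.05 = 4.3
  Reflections 96 × 0.13 = 12.48
  Homework 90 × 0.27 = 24.3
  Participation 73 × 0.12 = 8.76
Sum = 86.44
86.44 is ≥ 86 and < 89 → B+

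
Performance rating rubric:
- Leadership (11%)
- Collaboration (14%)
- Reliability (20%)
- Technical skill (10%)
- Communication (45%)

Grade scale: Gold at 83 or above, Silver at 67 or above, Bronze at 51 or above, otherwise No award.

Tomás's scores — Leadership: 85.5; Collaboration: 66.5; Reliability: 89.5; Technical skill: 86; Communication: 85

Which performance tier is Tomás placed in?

Weighted total:
  Leadership 85.5 × 0.11 = 9.405
  Collaboration 66.5 × 0.14 = 9.31
  Reliability 89.5 × 0.2 = 17.9
  Technical skill 86 × 0.1 = 8.6
  Communication 85 × 0.45 = 38.25
Sum = 83.465
83.465 ≥ 83 → Gold

Gold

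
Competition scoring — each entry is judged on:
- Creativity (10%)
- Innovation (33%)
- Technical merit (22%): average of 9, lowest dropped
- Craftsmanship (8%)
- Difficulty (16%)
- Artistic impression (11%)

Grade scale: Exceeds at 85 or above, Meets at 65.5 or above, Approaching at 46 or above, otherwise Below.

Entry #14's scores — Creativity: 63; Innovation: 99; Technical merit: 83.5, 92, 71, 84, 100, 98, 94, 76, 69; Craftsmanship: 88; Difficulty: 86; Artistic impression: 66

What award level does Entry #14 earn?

Technical merit: drop 69 → average of remaining 8 = 698.5/8 = 87.3125
Weighted total:
  Creativity 63 × 0.1 = 6.3
  Innovation 99 × 0.33 = 32.67
  Technical merit 87.3125 × 0.22 = 19.20875
  Craftsmanship 88 × 0.08 = 7.04
  Difficulty 86 × 0.16 = 13.76
  Artistic impression 66 × 0.11 = 7.26
Sum = 86.23875
86.23875 ≥ 85 → Exceeds

Exceeds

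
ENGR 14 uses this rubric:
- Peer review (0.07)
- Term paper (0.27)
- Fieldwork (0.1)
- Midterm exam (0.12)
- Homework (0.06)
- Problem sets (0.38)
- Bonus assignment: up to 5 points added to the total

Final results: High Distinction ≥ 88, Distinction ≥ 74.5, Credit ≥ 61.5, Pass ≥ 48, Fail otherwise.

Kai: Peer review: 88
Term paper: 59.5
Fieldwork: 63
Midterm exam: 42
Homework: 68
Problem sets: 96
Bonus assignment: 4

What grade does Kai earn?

Distinction

Weighted total:
  Peer review 88 × 0.07 = 6.16
  Term paper 59.5 × 0.27 = 16.065
  Fieldwork 63 × 0.1 = 6.3
  Midterm exam 42 × 0.12 = 5.04
  Homework 68 × 0.06 = 4.08
  Problem sets 96 × 0.38 = 36.48
Sum = 74.125
Bonus assignment: 74.125 + 4 = 78.125
78.125 is ≥ 74.5 and < 88 → Distinction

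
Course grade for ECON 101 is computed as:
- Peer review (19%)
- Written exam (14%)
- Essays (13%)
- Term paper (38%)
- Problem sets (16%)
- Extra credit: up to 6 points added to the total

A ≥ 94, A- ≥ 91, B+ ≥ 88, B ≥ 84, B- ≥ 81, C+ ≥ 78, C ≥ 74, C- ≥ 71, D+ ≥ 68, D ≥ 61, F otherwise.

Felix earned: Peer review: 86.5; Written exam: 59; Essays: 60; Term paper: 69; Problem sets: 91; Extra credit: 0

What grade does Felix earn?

C-

Weighted total:
  Peer review 86.5 × 0.19 = 16.435
  Written exam 59 × 0.14 = 8.26
  Essays 60 × 0.13 = 7.8
  Term paper 69 × 0.38 = 26.22
  Problem sets 91 × 0.16 = 14.56
Sum = 73.275
Extra credit: 73.275 + 0 = 73.275
73.275 is ≥ 71 and < 74 → C-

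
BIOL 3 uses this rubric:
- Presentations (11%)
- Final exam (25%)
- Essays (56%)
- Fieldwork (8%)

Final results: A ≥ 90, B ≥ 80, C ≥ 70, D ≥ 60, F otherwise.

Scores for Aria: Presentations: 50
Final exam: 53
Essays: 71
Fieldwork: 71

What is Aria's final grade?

Weighted total:
  Presentations 50 × 0.11 = 5.5
  Final exam 53 × 0.25 = 13.25
  Essays 71 × 0.56 = 39.76
  Fieldwork 71 × 0.08 = 5.68
Sum = 64.19
64.19 is ≥ 60 and < 70 → D

D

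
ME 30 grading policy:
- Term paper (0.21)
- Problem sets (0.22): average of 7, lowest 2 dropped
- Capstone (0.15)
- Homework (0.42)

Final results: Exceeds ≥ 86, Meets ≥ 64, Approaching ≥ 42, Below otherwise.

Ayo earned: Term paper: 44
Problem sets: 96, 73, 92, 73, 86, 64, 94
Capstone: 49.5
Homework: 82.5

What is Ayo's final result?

Problem sets: drop 64, 73 → average of remaining 5 = 441/5 = 88.2
Weighted total:
  Term paper 44 × 0.21 = 9.24
  Problem sets 88.2 × 0.22 = 19.404
  Capstone 49.5 × 0.15 = 7.425
  Homework 82.5 × 0.42 = 34.65
Sum = 70.719
70.719 is ≥ 64 and < 86 → Meets

Meets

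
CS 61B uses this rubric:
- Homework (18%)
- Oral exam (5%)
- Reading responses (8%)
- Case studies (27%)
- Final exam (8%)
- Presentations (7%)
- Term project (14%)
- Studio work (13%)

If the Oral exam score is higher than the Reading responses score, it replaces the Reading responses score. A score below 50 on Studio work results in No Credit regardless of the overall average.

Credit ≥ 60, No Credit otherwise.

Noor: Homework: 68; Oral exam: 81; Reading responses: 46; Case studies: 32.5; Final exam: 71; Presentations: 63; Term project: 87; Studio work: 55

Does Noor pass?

Credit

Oral exam (81) > Reading responses (46), so Reading responses counts as 81.
Studio work score 55 ≥ 50: minimum met.
Weighted total:
  Homework 68 × 0.18 = 12.24
  Oral exam 81 × 0.05 = 4.05
  Reading responses 81 × 0.08 = 6.48
  Case studies 32.5 × 0.27 = 8.775
  Final exam 71 × 0.08 = 5.68
  Presentations 63 × 0.07 = 4.41
  Term project 87 × 0.14 = 12.18
  Studio work 55 × 0.13 = 7.15
Sum = 60.965
60.965 ≥ 60 → Credit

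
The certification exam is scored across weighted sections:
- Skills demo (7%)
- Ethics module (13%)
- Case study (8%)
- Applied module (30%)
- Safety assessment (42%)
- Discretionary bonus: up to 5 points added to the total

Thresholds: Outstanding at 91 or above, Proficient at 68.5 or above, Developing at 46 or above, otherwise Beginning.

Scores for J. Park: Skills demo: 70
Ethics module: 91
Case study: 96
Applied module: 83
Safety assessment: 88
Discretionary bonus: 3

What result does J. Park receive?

Weighted total:
  Skills demo 70 × 0.07 = 4.9
  Ethics module 91 × 0.13 = 11.83
  Case study 96 × 0.08 = 7.68
  Applied module 83 × 0.3 = 24.9
  Safety assessment 88 × 0.42 = 36.96
Sum = 86.27
Discretionary bonus: 86.27 + 3 = 89.27
89.27 is ≥ 68.5 and < 91 → Proficient

Proficient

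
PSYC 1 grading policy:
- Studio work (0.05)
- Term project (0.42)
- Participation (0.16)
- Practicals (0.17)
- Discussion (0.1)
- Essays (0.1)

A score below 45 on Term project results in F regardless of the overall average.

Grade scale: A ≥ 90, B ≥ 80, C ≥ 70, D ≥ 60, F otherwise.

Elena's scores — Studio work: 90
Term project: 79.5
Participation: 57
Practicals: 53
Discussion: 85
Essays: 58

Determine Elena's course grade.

Term project score 79.5 ≥ 45: minimum met.
Weighted total:
  Studio work 90 × 0.05 = 4.5
  Term project 79.5 × 0.42 = 33.39
  Participation 57 × 0.16 = 9.12
  Practicals 53 × 0.17 = 9.01
  Discussion 85 × 0.1 = 8.5
  Essays 58 × 0.1 = 5.8
Sum = 70.32
70.32 is ≥ 70 and < 80 → C

C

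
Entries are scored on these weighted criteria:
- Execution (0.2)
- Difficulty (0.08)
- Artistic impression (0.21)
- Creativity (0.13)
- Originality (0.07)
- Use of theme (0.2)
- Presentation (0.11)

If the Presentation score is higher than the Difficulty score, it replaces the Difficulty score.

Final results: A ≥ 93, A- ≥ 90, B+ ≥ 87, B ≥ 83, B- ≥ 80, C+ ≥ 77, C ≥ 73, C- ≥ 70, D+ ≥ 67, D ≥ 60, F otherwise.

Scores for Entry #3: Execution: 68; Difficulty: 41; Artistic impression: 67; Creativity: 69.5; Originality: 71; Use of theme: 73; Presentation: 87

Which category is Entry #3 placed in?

C-

Presentation (87) > Difficulty (41), so Difficulty counts as 87.
Weighted total:
  Execution 68 × 0.2 = 13.6
  Difficulty 87 × 0.08 = 6.96
  Artistic impression 67 × 0.21 = 14.07
  Creativity 69.5 × 0.13 = 9.035
  Originality 71 × 0.07 = 4.97
  Use of theme 73 × 0.2 = 14.6
  Presentation 87 × 0.11 = 9.57
Sum = 72.805
72.805 is ≥ 70 and < 73 → C-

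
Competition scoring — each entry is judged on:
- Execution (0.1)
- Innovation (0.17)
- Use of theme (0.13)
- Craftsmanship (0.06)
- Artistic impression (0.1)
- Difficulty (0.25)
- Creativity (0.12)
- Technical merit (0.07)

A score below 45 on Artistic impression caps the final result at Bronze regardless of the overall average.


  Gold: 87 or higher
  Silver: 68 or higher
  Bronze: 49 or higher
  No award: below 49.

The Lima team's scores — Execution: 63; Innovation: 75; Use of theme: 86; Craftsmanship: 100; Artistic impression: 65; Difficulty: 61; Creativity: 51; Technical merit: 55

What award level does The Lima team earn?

Bronze

Artistic impression score 65 ≥ 45: minimum met.
Weighted total:
  Execution 63 × 0.1 = 6.3
  Innovation 75 × 0.17 = 12.75
  Use of theme 86 × 0.13 = 11.18
  Craftsmanship 100 × 0.06 = 6
  Artistic impression 65 × 0.1 = 6.5
  Difficulty 61 × 0.25 = 15.25
  Creativity 51 × 0.12 = 6.12
  Technical merit 55 × 0.07 = 3.85
Sum = 67.95
67.95 is ≥ 49 and < 68 → Bronze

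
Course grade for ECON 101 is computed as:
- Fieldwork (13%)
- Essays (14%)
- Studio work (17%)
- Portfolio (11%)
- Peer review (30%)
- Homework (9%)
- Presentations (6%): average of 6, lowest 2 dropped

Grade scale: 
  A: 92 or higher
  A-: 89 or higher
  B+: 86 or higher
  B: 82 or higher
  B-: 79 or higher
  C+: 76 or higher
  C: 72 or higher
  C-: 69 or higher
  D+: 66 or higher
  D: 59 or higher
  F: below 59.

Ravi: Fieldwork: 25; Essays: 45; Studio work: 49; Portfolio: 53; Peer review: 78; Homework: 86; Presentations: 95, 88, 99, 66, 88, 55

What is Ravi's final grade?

Presentations: drop 55, 66 → average of remaining 4 = 370/4 = 92.5
Weighted total:
  Fieldwork 25 × 0.13 = 3.25
  Essays 45 × 0.14 = 6.3
  Studio work 49 × 0.17 = 8.33
  Portfolio 53 × 0.11 = 5.83
  Peer review 78 × 0.3 = 23.4
  Homework 86 × 0.09 = 7.74
  Presentations 92.5 × 0.06 = 5.55
Sum = 60.4
60.4 is ≥ 59 and < 66 → D

D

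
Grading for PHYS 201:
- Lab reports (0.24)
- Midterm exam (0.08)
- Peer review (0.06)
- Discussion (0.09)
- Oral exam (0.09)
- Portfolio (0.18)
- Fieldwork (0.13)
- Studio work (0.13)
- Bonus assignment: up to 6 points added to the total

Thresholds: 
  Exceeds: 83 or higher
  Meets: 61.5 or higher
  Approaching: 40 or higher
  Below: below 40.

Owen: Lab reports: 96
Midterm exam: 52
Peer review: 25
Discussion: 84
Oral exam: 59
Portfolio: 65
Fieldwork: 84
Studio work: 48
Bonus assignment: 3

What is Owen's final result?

Weighted total:
  Lab reports 96 × 0.24 = 23.04
  Midterm exam 52 × 0.08 = 4.16
  Peer review 25 × 0.06 = 1.5
  Discussion 84 × 0.09 = 7.56
  Oral exam 59 × 0.09 = 5.31
  Portfolio 65 × 0.18 = 11.7
  Fieldwork 84 × 0.13 = 10.92
  Studio work 48 × 0.13 = 6.24
Sum = 70.43
Bonus assignment: 70.43 + 3 = 73.43
73.43 is ≥ 61.5 and < 83 → Meets

Meets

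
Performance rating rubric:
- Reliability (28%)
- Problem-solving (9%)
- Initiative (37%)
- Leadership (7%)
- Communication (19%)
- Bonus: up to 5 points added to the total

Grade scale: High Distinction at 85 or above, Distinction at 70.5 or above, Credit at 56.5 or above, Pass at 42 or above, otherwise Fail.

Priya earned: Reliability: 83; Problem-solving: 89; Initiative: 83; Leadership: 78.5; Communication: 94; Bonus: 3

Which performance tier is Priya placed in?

High Distinction

Weighted total:
  Reliability 83 × 0.28 = 23.24
  Problem-solving 89 × 0.09 = 8.01
  Initiative 83 × 0.37 = 30.71
  Leadership 78.5 × 0.07 = 5.495
  Communication 94 × 0.19 = 17.86
Sum = 85.315
Bonus: 85.315 + 3 = 88.315
88.315 ≥ 85 → High Distinction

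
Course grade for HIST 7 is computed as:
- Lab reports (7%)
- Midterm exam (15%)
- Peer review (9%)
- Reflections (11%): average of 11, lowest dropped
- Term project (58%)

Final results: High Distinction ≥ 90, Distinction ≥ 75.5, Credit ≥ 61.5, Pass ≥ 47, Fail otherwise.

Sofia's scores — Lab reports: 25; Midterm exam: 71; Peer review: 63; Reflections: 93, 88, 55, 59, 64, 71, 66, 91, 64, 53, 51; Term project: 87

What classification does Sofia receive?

Distinction

Reflections: drop 51 → average of remaining 10 = 704/10 = 70.4
Weighted total:
  Lab reports 25 × 0.07 = 1.75
  Midterm exam 71 × 0.15 = 10.65
  Peer review 63 × 0.09 = 5.67
  Reflections 70.4 × 0.11 = 7.744
  Term project 87 × 0.58 = 50.46
Sum = 76.274
76.274 is ≥ 75.5 and < 90 → Distinction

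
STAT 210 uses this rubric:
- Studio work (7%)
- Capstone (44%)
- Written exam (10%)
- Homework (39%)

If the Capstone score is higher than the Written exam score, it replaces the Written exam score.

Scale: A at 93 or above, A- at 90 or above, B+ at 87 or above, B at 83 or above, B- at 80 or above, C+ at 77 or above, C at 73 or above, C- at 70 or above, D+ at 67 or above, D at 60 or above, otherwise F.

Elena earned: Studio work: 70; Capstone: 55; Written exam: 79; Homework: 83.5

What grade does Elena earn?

Capstone (55) ≤ Written exam (79), so Written exam stays at 79.
Weighted total:
  Studio work 70 × 0.07 = 4.9
  Capstone 55 × 0.44 = 24.2
  Written exam 79 × 0.1 = 7.9
  Homework 83.5 × 0.39 = 32.565
Sum = 69.565
69.565 is ≥ 67 and < 70 → D+

D+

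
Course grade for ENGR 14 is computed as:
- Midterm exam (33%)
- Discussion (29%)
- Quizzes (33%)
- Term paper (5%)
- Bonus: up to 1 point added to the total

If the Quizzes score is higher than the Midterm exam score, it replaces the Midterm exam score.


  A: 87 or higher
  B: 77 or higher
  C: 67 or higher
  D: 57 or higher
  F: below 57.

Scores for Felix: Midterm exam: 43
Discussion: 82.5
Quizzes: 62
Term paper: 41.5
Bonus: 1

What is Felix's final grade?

C

Quizzes (62) > Midterm exam (43), so Midterm exam counts as 62.
Weighted total:
  Midterm exam 62 × 0.33 = 20.46
  Discussion 82.5 × 0.29 = 23.925
  Quizzes 62 × 0.33 = 20.46
  Term paper 41.5 × 0.05 = 2.075
Sum = 66.92
Bonus: 66.92 + 1 = 67.92
67.92 is ≥ 67 and < 77 → C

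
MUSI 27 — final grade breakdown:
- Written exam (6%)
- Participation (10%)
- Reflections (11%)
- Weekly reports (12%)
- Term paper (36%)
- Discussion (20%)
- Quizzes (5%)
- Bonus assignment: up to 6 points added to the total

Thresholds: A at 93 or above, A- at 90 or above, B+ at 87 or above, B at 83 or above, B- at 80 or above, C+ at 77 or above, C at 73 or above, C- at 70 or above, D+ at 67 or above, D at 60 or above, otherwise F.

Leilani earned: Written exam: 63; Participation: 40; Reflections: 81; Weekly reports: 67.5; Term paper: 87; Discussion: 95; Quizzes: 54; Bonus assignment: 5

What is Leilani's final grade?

B-

Weighted total:
  Written exam 63 × 0.06 = 3.78
  Participation 40 × 0.1 = 4
  Reflections 81 × 0.11 = 8.91
  Weekly reports 67.5 × 0.12 = 8.1
  Term paper 87 × 0.36 = 31.32
  Discussion 95 × 0.2 = 19
  Quizzes 54 × 0.05 = 2.7
Sum = 77.81
Bonus assignment: 77.81 + 5 = 82.81
82.81 is ≥ 80 and < 83 → B-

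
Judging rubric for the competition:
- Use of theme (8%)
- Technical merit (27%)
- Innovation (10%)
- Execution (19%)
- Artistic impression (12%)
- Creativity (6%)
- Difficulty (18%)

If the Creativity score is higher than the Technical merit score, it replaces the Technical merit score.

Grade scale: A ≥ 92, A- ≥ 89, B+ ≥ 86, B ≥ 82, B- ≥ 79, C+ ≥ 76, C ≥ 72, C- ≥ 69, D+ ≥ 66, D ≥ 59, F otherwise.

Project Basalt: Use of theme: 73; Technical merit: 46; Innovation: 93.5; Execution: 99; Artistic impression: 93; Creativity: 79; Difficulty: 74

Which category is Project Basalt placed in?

B

Creativity (79) > Technical merit (46), so Technical merit counts as 79.
Weighted total:
  Use of theme 73 × 0.08 = 5.84
  Technical merit 79 × 0.27 = 21.33
  Innovation 93.5 × 0.1 = 9.35
  Execution 99 × 0.19 = 18.81
  Artistic impression 93 × 0.12 = 11.16
  Creativity 79 × 0.06 = 4.74
  Difficulty 74 × 0.18 = 13.32
Sum = 84.55
84.55 is ≥ 82 and < 86 → B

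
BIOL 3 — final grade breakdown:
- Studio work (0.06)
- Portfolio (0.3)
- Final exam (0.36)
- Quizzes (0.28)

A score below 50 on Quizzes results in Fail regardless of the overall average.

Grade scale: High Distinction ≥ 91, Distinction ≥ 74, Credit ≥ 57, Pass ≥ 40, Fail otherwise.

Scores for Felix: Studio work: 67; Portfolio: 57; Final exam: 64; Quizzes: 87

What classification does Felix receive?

Quizzes score 87 ≥ 50: minimum met.
Weighted total:
  Studio work 67 × 0.06 = 4.02
  Portfolio 57 × 0.3 = 17.1
  Final exam 64 × 0.36 = 23.04
  Quizzes 87 × 0.28 = 24.36
Sum = 68.52
68.52 is ≥ 57 and < 74 → Credit

Credit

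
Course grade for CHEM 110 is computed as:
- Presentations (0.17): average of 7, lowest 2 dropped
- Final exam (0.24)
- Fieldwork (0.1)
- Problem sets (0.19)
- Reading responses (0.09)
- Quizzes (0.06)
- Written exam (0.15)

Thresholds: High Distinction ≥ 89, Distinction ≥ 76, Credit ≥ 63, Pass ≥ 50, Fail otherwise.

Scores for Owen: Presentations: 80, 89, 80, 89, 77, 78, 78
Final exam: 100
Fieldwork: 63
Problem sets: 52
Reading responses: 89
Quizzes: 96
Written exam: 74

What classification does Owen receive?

Distinction

Presentations: drop 77, 78 → average of remaining 5 = 416/5 = 83.2
Weighted total:
  Presentations 83.2 × 0.17 = 14.144
  Final exam 100 × 0.24 = 24
  Fieldwork 63 × 0.1 = 6.3
  Problem sets 52 × 0.19 = 9.88
  Reading responses 89 × 0.09 = 8.01
  Quizzes 96 × 0.06 = 5.76
  Written exam 74 × 0.15 = 11.1
Sum = 79.194
79.194 is ≥ 76 and < 89 → Distinction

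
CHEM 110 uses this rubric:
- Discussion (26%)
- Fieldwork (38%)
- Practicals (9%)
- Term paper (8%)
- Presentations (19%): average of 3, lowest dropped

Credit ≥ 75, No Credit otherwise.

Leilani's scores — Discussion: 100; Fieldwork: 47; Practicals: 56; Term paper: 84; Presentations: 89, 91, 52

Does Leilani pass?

Presentations: drop 52 → average of remaining 2 = 180/2 = 90
Weighted total:
  Discussion 100 × 0.26 = 26
  Fieldwork 47 × 0.38 = 17.86
  Practicals 56 × 0.09 = 5.04
  Term paper 84 × 0.08 = 6.72
  Presentations 90 × 0.19 = 17.1
Sum = 72.72
72.72 < 75 → No Credit

No Credit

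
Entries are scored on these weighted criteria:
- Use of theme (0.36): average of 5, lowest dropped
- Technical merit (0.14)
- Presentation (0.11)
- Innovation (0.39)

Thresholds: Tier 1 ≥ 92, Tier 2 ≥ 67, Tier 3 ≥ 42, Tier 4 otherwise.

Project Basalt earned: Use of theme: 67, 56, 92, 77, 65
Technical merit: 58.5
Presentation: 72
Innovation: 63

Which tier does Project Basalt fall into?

Tier 2

Use of theme: drop 56 → average of remaining 4 = 301/4 = 75.25
Weighted total:
  Use of theme 75.25 × 0.36 = 27.09
  Technical merit 58.5 × 0.14 = 8.19
  Presentation 72 × 0.11 = 7.92
  Innovation 63 × 0.39 = 24.57
Sum = 67.77
67.77 is ≥ 67 and < 92 → Tier 2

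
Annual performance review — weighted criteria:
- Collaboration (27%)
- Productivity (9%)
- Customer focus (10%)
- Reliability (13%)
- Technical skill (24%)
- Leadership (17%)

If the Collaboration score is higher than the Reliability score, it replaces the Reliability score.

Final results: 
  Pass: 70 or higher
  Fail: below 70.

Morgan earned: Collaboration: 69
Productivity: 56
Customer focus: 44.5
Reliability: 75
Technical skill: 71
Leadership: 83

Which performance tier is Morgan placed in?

Fail

Collaboration (69) ≤ Reliability (75), so Reliability stays at 75.
Weighted total:
  Collaboration 69 × 0.27 = 18.63
  Productivity 56 × 0.09 = 5.04
  Customer focus 44.5 × 0.1 = 4.45
  Reliability 75 × 0.13 = 9.75
  Technical skill 71 × 0.24 = 17.04
  Leadership 83 × 0.17 = 14.11
Sum = 69.02
69.02 < 70 → Fail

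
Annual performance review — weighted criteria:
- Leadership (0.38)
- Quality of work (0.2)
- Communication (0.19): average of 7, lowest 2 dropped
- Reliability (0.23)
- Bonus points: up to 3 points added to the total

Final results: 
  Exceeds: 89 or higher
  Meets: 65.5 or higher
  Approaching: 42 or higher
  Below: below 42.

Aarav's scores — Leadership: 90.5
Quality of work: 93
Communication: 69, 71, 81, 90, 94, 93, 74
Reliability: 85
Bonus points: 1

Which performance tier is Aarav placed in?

Exceeds

Communication: drop 69, 71 → average of remaining 5 = 432/5 = 86.4
Weighted total:
  Leadership 90.5 × 0.38 = 34.39
  Quality of work 93 × 0.2 = 18.6
  Communication 86.4 × 0.19 = 16.416
  Reliability 85 × 0.23 = 19.55
Sum = 88.956
Bonus points: 88.956 + 1 = 89.956
89.956 ≥ 89 → Exceeds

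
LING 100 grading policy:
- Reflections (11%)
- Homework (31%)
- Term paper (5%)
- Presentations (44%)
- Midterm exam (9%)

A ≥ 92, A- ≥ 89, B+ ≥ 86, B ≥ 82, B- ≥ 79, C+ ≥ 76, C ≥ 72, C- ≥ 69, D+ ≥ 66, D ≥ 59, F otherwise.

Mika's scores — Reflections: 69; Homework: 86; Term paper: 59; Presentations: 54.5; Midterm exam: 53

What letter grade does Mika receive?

Weighted total:
  Reflections 69 × 0.11 = 7.59
  Homework 86 × 0.31 = 26.66
  Term paper 59 × 0.05 = 2.95
  Presentations 54.5 × 0.44 = 23.98
  Midterm exam 53 × 0.09 = 4.77
Sum = 65.95
65.95 is ≥ 59 and < 66 → D

D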